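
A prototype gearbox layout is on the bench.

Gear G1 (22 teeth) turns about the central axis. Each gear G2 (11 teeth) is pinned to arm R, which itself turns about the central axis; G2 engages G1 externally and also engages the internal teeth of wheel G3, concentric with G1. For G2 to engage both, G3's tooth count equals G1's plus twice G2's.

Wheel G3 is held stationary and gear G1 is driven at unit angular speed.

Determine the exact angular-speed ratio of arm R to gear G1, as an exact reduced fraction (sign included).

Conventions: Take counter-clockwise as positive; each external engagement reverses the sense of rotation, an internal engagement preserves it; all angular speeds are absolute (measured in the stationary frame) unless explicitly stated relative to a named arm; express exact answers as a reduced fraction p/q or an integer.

1/3

planetary set (22T centre, 11T on arm, 44T internal) — Willis relation
ring teeth: 22 + 2·11 = 44
22(ω_sun−ω_arm) = −44(ω_ring−ω_arm),  ω_ring = 0, ω_sun = 1
22(1−ω_arm) = −44(0−ω_arm)  ⇒  66·ω_arm = 22  ⇒  ω_arm = 1/3
ω_out/ω_in = 1/3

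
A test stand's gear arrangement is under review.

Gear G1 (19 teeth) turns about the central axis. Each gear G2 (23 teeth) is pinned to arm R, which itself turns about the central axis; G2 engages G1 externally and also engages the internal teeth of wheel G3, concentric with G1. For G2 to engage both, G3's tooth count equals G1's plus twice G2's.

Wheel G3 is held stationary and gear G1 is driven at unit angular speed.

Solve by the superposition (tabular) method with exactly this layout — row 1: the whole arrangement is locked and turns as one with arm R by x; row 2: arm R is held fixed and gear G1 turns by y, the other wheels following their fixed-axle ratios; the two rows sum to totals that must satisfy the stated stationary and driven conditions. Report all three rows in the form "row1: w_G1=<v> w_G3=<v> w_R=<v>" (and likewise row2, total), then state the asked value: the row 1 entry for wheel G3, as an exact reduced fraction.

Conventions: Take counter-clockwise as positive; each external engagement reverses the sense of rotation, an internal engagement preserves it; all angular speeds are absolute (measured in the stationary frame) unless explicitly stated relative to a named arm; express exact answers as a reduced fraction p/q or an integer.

row1: w_G1=19/84 w_G3=19/84 w_R=19/84
row2: w_G1=65/84 w_G3=-19/84 w_R=0
total: w_G1=1 w_G3=0 w_R=19/84
asked value: 19/84

planetary set (19T centre, 23T on arm, 65T internal) — Willis relation
superposition row 1 [locked train]: every member turns x
row 2 (arm held, sun turns y): ω_ring = −(19/65)·y, ω_arm = 0
boundary: total ω_ring = x − (19/65)·y = 0 and total ω_sun = x + y = 1  ⇒  y = 65/84, x = 19/84
row 2 ring = −(19/65)·65/84 = -19/84
totals (row 1 + row 2): sun 19/84 + 65/84 = 1, ring 19/84 + (-19/84) = 0, arm 19/84 + 0 = 19/84
asked cell (row1, ring) = 19/84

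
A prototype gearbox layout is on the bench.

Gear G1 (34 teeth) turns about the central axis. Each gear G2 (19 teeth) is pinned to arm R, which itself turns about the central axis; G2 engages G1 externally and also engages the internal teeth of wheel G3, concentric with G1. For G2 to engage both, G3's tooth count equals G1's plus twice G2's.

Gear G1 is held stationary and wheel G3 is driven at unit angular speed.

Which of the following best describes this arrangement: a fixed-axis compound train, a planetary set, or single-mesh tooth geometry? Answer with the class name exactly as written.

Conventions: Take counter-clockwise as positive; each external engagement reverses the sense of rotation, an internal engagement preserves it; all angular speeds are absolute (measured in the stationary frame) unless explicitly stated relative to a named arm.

planetary set

topology: planetary set — G1 34T / G2 19T / G3 72T, arm = carrier (Willis)
classification: planetary set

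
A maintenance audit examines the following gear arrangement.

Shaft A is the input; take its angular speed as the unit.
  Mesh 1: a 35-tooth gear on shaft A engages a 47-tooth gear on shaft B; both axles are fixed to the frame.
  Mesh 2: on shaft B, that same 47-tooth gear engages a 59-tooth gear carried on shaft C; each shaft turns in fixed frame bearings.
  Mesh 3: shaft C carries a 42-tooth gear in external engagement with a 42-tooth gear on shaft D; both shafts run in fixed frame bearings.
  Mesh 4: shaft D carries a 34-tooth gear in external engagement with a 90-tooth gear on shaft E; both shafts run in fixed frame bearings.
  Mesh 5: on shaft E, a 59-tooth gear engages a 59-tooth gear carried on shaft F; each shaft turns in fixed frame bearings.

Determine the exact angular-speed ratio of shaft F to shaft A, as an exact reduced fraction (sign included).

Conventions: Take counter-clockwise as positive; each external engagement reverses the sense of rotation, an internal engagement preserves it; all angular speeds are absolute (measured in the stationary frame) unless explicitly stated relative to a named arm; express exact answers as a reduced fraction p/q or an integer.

-119/531

class = fixed-axis compound train [5 meshes; 5 ratios multiply, 5 sense flips]
mesh 1 [35T→47T]: running ratio 35/47, sense −
mesh 2 [47T→59T]: running ratio 35/59, sense +
mesh 3 [42T→42T]: running ratio 35/59, sense −
mesh 4 [34T→90T]: running ratio 119/531, sense +
mesh 5 [59T→59T]: running ratio 119/531, sense −
ω_out/ω_in = -119/531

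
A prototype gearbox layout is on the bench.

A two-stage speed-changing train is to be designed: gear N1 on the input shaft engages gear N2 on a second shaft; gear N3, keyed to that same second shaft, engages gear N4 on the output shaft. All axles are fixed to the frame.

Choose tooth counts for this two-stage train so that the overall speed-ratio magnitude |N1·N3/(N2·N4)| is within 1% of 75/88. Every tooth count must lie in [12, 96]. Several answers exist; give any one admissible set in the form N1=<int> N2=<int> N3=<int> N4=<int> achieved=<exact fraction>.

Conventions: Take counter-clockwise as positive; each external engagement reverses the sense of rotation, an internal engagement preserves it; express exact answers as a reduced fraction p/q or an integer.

2-stage fixed-axis compound train for ratio 75/88
target = 75/88 in lowest terms: an exact hit needs N1·N3 = k·75 and N2·N4 = k·88 for one integer k, every count in [12, 96]; additionally prefer no 1:1 stage (N1 ≠ N2, N3 ≠ N4)
k = 1…2: no 1:1-free in-range split of k·75 and k·88 into factor pairs; take k = 3
k = 3: N1·N3 = 225 = 15·15, N2·N4 = 264 = 12·22
achieved = 15·15/(12·22) = 75/88; |achieved − target| = 0 ≤ 3/352 ✓

N1=15 N2=12 N3=15 N4=22 achieved=75/88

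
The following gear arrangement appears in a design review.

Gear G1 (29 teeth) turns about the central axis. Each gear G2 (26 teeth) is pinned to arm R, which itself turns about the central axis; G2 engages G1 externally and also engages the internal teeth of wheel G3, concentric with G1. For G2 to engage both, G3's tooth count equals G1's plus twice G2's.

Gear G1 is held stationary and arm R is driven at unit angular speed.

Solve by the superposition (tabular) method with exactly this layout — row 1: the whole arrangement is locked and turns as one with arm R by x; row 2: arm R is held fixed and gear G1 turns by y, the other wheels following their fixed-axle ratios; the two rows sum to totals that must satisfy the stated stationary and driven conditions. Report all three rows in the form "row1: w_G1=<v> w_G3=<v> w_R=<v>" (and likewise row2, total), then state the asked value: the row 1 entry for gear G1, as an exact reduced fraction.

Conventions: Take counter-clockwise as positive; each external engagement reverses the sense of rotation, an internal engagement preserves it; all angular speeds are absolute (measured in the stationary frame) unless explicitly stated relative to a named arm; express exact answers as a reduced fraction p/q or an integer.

recognized (axles ride arm R): planetary set, 29/26/81 teeth
superposition row 1 [locked train]: every member turns x
row 2 (arm held, sun turns y): ω_ring = −(29/81)·y, ω_arm = 0
boundary: total ω_sun = x + y = 0 and total ω_arm = x = 1  ⇒  y = -1, x = 1
row 2 ring = −(29/81)·(-1) = 29/81
totals (row 1 + row 2): sun 1 + (-1) = 0, ring 1 + 29/81 = 110/81, arm 1 + 0 = 1
asked cell (row1, sun) = 1

row1: w_G1=1 w_G3=1 w_R=1
row2: w_G1=-1 w_G3=29/81 w_R=0
total: w_G1=0 w_G3=110/81 w_R=1
asked value: 1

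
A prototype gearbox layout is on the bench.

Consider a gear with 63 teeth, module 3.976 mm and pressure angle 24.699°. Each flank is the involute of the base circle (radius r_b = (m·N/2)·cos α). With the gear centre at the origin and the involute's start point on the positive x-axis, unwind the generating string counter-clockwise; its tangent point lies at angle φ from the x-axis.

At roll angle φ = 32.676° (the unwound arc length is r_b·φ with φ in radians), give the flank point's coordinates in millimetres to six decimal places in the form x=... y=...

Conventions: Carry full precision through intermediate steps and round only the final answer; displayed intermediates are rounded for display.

x=130.812730 y=6.809186

recognized (one wheel, involute flank): single-mesh tooth geometry, m = 3.976, N = 63
pitch radius r_p = m·N/2 = 3.976·63/2 = 125.244000
base radius r_b = r_p·cos α = 125.244000·cos 24.699° = 113.786112
roll angle φ = 32.676° = 0.57030379 rad
x = r_b·(cos φ + φ·sin φ) = 130.812730
y = r_b·(sin φ − φ·cos φ) = 6.809186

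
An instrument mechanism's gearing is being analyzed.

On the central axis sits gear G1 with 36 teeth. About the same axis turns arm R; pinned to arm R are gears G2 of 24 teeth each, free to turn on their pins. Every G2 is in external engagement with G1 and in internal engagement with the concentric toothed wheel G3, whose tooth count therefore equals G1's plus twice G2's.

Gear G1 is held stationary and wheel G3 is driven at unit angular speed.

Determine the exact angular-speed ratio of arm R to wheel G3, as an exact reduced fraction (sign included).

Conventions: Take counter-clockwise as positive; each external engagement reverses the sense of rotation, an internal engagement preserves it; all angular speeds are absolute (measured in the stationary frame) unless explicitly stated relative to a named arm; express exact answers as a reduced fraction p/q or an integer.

7/10

planetary set (36T centre, 24T on arm, 84T internal) — Willis relation
ring teeth: 36 + 2·24 = 84
36(ω_sun−ω_arm) = −84(ω_ring−ω_arm),  ω_sun = 0, ω_ring = 1
36(0−ω_arm) = −84(1−ω_arm)  ⇒  120·ω_arm = 84  ⇒  ω_arm = 7/10
ω_out/ω_in = 7/10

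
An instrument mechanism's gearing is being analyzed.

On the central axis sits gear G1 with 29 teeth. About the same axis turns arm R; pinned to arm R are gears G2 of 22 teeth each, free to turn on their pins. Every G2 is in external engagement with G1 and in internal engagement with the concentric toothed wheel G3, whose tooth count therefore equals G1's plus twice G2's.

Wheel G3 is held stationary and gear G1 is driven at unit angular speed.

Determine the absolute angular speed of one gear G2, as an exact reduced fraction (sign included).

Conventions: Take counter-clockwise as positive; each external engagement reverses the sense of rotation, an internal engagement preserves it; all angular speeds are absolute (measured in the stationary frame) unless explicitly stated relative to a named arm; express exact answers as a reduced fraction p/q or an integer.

class = planetary set [G3 = 29+2·22 = 73; Willis about the carrier]
ring teeth: 29 + 2·22 = 73
29(ω_sun−ω_arm) = −73(ω_ring−ω_arm),  ω_ring = 0, ω_sun = 1
29(1−ω_arm) = −73(0−ω_arm)  ⇒  102·ω_arm = 29  ⇒  ω_arm = 29/102
sun–planet mesh: 29·(1−29/102) = −22·(ω_p−ω_arm)  ⇒  ω_p−ω_arm = -2117/2244
ω_p = 29/102 − 2117/2244 = -29/44
exact speed ratio = -29/44

-29/44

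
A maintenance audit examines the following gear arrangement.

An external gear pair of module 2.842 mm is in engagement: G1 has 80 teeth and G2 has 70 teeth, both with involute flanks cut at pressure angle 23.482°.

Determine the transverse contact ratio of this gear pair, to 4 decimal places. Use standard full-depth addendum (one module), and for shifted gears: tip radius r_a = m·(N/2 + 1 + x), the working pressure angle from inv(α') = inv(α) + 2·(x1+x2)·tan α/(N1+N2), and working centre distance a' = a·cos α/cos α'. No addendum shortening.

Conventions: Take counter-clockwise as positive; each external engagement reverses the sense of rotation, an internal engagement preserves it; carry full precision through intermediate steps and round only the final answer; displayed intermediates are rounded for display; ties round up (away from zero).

1.6358

recognized (one external pair, fixed centres): single-mesh tooth geometry, m = 2.842, N1 = 80, N2 = 70
base radii: r_b1 = 104.265625, r_b2 = 91.232422
tip radii: r_a1 = 116.522000, r_a2 = 102.312000
no profile shift: α' = α, a' = a
action lengths: √(r_a1²−r_b1²) = 52.019765, √(r_a2²−r_b2²) = 46.307565
base pitch p_b = π·m·cos α = 8.189003
CR = (52.019765 + 46.307565 − 213.150000·sin 23.48200°)/8.189003 = 1.635777
contact ratio ≈ 1.6358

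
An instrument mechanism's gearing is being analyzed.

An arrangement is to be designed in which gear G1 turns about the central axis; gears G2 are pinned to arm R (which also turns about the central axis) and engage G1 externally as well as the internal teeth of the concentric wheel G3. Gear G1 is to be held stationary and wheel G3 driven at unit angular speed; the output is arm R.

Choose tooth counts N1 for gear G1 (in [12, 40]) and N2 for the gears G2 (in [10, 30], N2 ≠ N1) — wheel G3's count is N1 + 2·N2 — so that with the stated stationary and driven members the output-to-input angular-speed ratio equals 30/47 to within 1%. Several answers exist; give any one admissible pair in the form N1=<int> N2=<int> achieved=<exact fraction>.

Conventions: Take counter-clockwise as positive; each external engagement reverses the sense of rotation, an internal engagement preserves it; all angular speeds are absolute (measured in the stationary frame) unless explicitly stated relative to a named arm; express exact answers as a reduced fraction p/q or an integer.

N1=34 N2=13 achieved=30/47

topology: planetary set — design target 30/47, arm = carrier (Willis)
Willis with ω_sun = 0: ω_arm/ω_ring = N3/(N1+N3); set equal to 30/47  ⇒  N3/N1 = (30/47)/(1 − 30/47) = 30/17
N3 = N1 + 2·N2  ⇒  N2/N1 = (N3/N1 − 1)/2 = (30/17 − 1)/2 = 13/34
smallest multiple with N1 ≥ 12 and N2 ≥ 10: k = 1  ⇒  N1 = 1·34 = 34, N2 = 1·13 = 13 (N1 ≤ 40, N2 ≤ 30, N2 ≠ N1 ✓), N3 = 34 + 2·13 = 60
check: N3/(N1+N3) with N1 = 34, N3 = 60 gives 30/47; |achieved − target| = 0 ≤ 3/470 ✓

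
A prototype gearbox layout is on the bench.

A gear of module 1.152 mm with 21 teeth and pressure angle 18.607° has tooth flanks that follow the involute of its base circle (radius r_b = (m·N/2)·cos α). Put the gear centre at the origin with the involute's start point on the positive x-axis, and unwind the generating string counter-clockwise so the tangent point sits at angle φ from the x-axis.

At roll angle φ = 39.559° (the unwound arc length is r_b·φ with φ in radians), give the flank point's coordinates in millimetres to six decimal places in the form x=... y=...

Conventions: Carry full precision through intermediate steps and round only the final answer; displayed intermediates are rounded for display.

single-mesh involute tooth geometry (21T wheel at module 1.152)
pitch radius r_p = m·N/2 = 1.152·21/2 = 12.096000
base radius r_b = r_p·cos α = 12.096000·cos 18.607° = 11.463735
roll angle φ = 39.559° = 0.69043480 rad
x = r_b·(cos φ + φ·sin φ) = 13.879008
y = r_b·(sin φ − φ·cos φ) = 1.198746

x=13.879008 y=1.198746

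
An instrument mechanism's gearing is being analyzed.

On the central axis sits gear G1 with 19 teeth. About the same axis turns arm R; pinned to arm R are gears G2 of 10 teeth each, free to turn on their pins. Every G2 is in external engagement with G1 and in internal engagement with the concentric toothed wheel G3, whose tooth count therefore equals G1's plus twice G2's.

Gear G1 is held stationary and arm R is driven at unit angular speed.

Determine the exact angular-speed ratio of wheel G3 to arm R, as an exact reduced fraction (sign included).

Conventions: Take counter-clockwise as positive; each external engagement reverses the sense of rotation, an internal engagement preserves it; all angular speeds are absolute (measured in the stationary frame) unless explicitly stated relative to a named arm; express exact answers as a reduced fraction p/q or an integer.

58/39

planetary set (19T centre, 10T on arm, 39T internal) — Willis relation
ring teeth: 19 + 2·10 = 39
19(ω_sun−ω_arm) = −39(ω_ring−ω_arm),  ω_sun = 0, ω_arm = 1
ω_ring = 1 − (19/39)(0−1) = 58/39
ω_out/ω_in = 58/39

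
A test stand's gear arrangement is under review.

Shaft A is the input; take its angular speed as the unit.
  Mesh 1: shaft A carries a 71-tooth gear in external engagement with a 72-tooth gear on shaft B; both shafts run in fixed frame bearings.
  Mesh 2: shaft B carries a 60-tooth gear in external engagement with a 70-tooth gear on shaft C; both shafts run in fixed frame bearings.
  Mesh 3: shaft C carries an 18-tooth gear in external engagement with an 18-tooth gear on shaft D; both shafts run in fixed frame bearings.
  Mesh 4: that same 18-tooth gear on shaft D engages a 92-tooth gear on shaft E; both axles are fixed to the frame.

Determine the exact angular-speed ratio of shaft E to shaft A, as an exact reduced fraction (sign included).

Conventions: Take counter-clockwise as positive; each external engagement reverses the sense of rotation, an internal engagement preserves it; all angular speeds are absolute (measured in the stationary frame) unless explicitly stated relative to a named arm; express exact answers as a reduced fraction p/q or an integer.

class = fixed-axis compound train [4 meshes; 4 ratios multiply, 4 sense flips]
mesh 1 [71T→72T]: running ratio 71/72, sense −
mesh 2 [60T→70T]: running ratio 71/84, sense +
mesh 3 [18T→18T]: running ratio 71/84, sense −
mesh 4 [18T→92T]: running ratio 213/1288, sense +
ω_out/ω_in = 213/1288

213/1288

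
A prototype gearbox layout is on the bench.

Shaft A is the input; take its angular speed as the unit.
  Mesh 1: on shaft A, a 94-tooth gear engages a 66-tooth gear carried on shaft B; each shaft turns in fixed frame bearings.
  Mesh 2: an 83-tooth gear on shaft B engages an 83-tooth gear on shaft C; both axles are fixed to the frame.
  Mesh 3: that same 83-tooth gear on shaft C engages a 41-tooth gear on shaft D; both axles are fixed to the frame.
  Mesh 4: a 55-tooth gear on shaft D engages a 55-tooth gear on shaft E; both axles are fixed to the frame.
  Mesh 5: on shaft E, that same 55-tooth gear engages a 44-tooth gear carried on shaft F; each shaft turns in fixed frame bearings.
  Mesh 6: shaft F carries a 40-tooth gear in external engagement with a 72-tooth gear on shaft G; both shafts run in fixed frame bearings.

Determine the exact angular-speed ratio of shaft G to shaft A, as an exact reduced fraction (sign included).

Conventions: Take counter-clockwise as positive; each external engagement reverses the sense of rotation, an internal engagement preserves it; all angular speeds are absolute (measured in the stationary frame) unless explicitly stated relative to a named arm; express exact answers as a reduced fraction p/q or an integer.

97525/48708

class = fixed-axis compound train [6 meshes; 6 ratios multiply, 6 sense flips]
mesh 1 [94T→66T]: running ratio 47/33, sense −
mesh 2 [83T→83T]: running ratio 47/33, sense +
mesh 3 [83T→41T]: running ratio 3901/1353, sense −
mesh 4 [55T→55T]: running ratio 3901/1353, sense +
mesh 5 [55T→44T]: running ratio 19505/5412, sense −
mesh 6 [40T→72T]: running ratio 97525/48708, sense +
ω_out/ω_in = 97525/48708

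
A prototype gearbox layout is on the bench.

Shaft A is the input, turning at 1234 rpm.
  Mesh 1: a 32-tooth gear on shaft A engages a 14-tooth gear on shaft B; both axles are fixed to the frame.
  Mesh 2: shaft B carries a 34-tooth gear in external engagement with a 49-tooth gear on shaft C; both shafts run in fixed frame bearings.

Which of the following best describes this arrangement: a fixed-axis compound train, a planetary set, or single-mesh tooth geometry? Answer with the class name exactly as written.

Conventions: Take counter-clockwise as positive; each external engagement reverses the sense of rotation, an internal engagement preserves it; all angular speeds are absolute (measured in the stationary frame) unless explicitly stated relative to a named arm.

fixed-axis compound train

class = fixed-axis compound train [2 meshes; 2 ratios multiply, 2 sense flips]
classification: fixed-axis compound train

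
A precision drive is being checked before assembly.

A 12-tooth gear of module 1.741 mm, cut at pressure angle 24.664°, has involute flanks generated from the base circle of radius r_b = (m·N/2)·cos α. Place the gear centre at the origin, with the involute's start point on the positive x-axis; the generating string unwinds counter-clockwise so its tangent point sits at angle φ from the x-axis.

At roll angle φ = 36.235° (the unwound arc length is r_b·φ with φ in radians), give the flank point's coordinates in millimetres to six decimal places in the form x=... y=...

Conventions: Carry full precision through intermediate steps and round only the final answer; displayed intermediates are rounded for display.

x=11.205766 y=0.768829

topology: single-mesh involute geometry — m = 1.741, N = 12
pitch radius r_p = m·N/2 = 1.741·12/2 = 10.446000
base radius r_b = r_p·cos α = 10.446000·cos 24.664° = 9.493017
roll angle φ = 36.235° = 0.63242005 rad
x = r_b·(cos φ + φ·sin φ) = 11.205766
y = r_b·(sin φ − φ·cos φ) = 0.768829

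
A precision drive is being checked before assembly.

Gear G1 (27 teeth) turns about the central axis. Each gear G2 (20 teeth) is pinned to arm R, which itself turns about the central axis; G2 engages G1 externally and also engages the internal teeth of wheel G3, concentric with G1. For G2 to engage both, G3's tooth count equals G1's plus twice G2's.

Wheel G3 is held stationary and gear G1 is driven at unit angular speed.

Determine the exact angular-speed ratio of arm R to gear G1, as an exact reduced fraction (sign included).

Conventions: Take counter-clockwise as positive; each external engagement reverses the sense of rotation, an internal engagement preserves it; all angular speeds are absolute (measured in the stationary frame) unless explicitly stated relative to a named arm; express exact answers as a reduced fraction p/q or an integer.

topology: planetary set — G1 27T / G2 20T / G3 67T, arm = carrier (Willis)
ring teeth: 27 + 2·20 = 67
27(ω_sun−ω_arm) = −67(ω_ring−ω_arm),  ω_ring = 0, ω_sun = 1
27(1−ω_arm) = −67(0−ω_arm)  ⇒  94·ω_arm = 27  ⇒  ω_arm = 27/94
ω_out/ω_in = 27/94

27/94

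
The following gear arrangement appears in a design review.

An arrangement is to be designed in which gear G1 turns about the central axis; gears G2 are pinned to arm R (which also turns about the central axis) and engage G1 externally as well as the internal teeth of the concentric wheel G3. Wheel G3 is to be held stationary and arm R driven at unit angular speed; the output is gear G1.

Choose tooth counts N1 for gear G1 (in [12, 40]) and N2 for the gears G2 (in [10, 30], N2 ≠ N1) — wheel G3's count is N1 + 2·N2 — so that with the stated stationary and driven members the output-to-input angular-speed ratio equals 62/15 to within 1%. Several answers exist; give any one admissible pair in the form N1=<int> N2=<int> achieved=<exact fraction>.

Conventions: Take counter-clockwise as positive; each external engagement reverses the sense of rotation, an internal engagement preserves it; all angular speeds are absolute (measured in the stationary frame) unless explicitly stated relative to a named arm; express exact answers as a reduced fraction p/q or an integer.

N1=15 N2=16 achieved=62/15

class = planetary set [ratio 62/15 wanted; Willis about the carrier]
Willis with ω_ring = 0: ω_sun/ω_arm = (N1+N3)/N1; set equal to 62/15  ⇒  N3/N1 = 62/15 − 1 = 47/15
N3 = N1 + 2·N2  ⇒  N2/N1 = (N3/N1 − 1)/2 = (47/15 − 1)/2 = 16/15
smallest multiple with N1 ≥ 12 and N2 ≥ 10: k = 1  ⇒  N1 = 1·15 = 15, N2 = 1·16 = 16 (N1 ≤ 40, N2 ≤ 30, N2 ≠ N1 ✓), N3 = 15 + 2·16 = 47
check: (N1+N3)/N1 with N1 = 15, N3 = 47 gives 62/15; |achieved − target| = 0 ≤ 31/750 ✓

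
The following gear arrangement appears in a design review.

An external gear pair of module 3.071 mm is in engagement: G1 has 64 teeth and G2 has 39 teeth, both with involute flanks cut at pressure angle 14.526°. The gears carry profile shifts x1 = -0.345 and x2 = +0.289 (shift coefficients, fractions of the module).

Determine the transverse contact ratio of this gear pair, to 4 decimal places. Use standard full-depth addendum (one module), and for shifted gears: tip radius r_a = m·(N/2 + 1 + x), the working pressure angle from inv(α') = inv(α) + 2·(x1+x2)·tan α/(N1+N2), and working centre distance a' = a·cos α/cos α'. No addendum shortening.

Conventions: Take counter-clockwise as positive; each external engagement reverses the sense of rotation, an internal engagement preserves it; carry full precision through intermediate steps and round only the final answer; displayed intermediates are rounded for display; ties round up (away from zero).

2.0887

single-mesh involute tooth geometry (64T engaging 39T at module 3.071)
base radii: r_b1 = 95.130630, r_b2 = 57.970227
tip radii: r_a1 = 100.283505, r_a2 = 63.843019
inv(α') = inv(14.526°) + 2·(-0.345+0.289)·tan α/(64+39) = 0.00529351  ⇒  α' = 14.28127°
a' = a·cos α / cos α' = 158.1565·cos 14.526°/cos 14.28127° = 157.983099
action lengths: √(r_a1²−r_b1²) = 31.732392, √(r_a2²−r_b2²) = 26.746660
base pitch p_b = π·m·cos α = 9.339428
CR = (31.732392 + 26.746660 − 157.983099·sin 14.28127°)/9.339428 = 2.088718
contact ratio ≈ 2.0887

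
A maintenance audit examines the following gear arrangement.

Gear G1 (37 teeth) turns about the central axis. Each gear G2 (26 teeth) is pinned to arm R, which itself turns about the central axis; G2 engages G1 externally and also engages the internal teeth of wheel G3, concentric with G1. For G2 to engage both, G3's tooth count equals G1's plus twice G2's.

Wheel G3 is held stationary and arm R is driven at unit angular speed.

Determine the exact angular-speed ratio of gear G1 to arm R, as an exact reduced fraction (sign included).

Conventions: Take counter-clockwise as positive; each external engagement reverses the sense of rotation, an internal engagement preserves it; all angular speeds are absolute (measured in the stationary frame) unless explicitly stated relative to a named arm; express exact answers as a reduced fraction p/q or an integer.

class = planetary set [G3 = 37+2·26 = 89; Willis about the carrier]
ring teeth: 37 + 2·26 = 89
37(ω_sun−ω_arm) = −89(ω_ring−ω_arm),  ω_ring = 0, ω_arm = 1
ω_sun = 1 − (89/37)(0−1) = 126/37
ω_out/ω_in = 126/37

126/37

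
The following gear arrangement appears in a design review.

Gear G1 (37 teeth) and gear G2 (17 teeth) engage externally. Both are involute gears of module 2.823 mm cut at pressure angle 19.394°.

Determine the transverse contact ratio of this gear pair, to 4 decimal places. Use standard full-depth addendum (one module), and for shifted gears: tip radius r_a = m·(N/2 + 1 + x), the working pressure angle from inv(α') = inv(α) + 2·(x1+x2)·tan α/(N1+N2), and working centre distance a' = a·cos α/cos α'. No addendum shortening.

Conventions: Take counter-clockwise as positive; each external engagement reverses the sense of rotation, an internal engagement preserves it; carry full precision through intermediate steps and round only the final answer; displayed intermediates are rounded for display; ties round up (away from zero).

topology: single-mesh involute geometry — m = 2.823, 37T/17T pair
base radii: r_b1 = 49.262091, r_b2 = 22.633934
tip radii: r_a1 = 55.048500, r_a2 = 26.818500
no profile shift: α' = α, a' = a
action lengths: √(r_a1²−r_b1²) = 24.567941, √(r_a2²−r_b2²) = 14.385304
base pitch p_b = π·m·cos α = 8.365482
CR = (24.567941 + 14.385304 − 76.221000·sin 19.39400°)/8.365482 = 1.630883
contact ratio ≈ 1.6309

1.6309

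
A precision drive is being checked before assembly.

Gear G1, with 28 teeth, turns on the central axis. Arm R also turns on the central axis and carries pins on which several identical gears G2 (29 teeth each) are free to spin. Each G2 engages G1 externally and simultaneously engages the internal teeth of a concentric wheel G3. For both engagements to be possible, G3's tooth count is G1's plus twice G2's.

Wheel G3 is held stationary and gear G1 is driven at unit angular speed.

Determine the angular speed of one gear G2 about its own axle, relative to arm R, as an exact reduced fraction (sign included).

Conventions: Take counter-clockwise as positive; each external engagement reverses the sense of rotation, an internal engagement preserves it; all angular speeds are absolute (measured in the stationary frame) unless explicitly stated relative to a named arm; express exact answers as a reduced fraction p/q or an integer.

-1204/1653

recognized (axles ride arm R): planetary set, 28/29/86 teeth
ring teeth: 28 + 2·29 = 86
28(ω_sun−ω_arm) = −86(ω_ring−ω_arm),  ω_ring = 0, ω_sun = 1
28(1−ω_arm) = −86(0−ω_arm)  ⇒  114·ω_arm = 28  ⇒  ω_arm = 14/57
sun–planet mesh: 28·(1−14/57) = −29·(ω_p−ω_arm)  ⇒  ω_p−ω_arm = -1204/1653
exact speed ratio = -1204/1653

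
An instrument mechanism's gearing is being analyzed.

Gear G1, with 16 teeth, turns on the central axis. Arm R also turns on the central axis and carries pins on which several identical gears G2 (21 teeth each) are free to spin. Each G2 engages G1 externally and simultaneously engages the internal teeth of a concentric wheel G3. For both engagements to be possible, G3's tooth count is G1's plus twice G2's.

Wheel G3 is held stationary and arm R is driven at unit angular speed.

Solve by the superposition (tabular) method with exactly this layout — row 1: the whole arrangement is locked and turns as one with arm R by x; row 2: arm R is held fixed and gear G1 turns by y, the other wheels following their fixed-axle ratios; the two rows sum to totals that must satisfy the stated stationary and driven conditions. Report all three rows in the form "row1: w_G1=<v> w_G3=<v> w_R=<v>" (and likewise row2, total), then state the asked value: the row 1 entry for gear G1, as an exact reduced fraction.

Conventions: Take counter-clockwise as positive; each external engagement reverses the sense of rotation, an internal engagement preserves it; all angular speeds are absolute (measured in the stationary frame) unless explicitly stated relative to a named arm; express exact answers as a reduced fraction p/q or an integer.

row1: w_G1=1 w_G3=1 w_R=1
row2: w_G1=29/8 w_G3=-1 w_R=0
total: w_G1=37/8 w_G3=0 w_R=1
asked value: 1

planetary set (16T centre, 21T on arm, 58T internal) — Willis relation
row 1 — lock + rotate with arm: ω_sun = ω_ring = ω_arm = x
row 2: sun turns y, ring = −(16/58)·y, arm 0
boundary: total ω_ring = x − (16/58)·y = 0 and total ω_arm = x = 1  ⇒  y = 29/8, x = 1
row 2 ring = −(16/58)·29/8 = -1
totals (row 1 + row 2): sun 1 + 29/8 = 37/8, ring 1 + (-1) = 0, arm 1 + 0 = 1
asked cell (row1, sun) = 1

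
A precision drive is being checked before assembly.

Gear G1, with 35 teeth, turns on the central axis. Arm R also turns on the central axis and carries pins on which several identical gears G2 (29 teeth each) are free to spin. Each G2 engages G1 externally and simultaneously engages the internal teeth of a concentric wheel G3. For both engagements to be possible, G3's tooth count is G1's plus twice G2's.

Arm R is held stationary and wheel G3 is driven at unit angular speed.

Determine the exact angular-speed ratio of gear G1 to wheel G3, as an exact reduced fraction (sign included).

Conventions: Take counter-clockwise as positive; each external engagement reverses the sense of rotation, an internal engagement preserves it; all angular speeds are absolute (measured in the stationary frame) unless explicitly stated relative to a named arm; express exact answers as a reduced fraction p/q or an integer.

recognized (axles ride arm R): planetary set, 35/29/93 teeth
ring teeth: 35 + 2·29 = 93
35(ω_sun−ω_arm) = −93(ω_ring−ω_arm),  ω_arm = 0, ω_ring = 1
ω_sun = 0 − (93/35)(1−0) = -93/35
ω_out/ω_in = -93/35

-93/35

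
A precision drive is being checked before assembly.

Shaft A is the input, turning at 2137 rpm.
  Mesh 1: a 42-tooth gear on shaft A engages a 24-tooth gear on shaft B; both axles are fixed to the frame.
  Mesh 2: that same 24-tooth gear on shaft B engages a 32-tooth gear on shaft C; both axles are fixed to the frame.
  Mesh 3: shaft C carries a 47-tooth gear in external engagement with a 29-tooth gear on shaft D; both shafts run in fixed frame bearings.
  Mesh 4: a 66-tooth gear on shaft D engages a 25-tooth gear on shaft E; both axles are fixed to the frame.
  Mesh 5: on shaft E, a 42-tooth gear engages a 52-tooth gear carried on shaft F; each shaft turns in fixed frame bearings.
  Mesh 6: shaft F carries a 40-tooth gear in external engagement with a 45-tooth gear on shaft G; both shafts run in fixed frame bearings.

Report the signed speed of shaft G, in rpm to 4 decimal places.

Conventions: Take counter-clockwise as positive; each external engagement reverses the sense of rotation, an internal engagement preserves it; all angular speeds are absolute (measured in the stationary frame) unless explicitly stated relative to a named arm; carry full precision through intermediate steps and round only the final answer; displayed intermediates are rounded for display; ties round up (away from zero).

topology: fixed-axis compound train — 6 meshes, A→G
mesh 1 [42T→24T]: ω = 2137.0000×42/24 = 3739.7500 rpm, sense flips to −
mesh 2 [24T→32T]: ω = 3739.7500×24/32 = 2804.8125 rpm, sense flips to +
mesh 3 [47T→29T]: ω = 2804.8125×47/29 = 4545.7306 rpm, sense flips to −
mesh 4 [66T→25T]: ω = 4545.7306×66/25 = 12000.7288 rpm, sense flips to +
mesh 5 [42T→52T]: ω = 12000.7288×42/52 = 9692.8963 rpm, sense flips to −
mesh 6 [40T→45T]: ω = 9692.8963×40/45 = 8615.9079 rpm, sense flips to +
signed output speed = +8615.9079 rpm

+8615.9079 rpm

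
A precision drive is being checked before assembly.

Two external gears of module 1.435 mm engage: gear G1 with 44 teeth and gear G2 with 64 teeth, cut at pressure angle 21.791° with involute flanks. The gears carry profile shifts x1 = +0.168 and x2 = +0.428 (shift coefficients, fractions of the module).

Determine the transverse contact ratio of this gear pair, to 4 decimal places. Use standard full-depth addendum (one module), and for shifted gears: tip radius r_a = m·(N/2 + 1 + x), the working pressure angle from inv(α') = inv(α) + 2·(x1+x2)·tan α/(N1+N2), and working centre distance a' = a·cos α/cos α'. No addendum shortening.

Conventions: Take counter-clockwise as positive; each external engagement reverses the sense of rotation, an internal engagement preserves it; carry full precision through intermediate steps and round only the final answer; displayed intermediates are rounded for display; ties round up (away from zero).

1.6083

recognized (one external pair, fixed centres): single-mesh tooth geometry, m = 1.435, N1 = 44, N2 = 64
base radii: r_b1 = 29.314139, r_b2 = 42.638747
tip radii: r_a1 = 33.246080, r_a2 = 47.969180
inv(α') = inv(21.791°) + 2·(+0.168+0.428)·tan α/(44+64) = 0.02387706  ⇒  α' = 23.25999°
a' = a·cos α / cos α' = 77.4900·cos 21.791°/cos 23.25999° = 78.318423
action lengths: √(r_a1²−r_b1²) = 15.683848, √(r_a2²−r_b2²) = 21.976794
base pitch p_b = π·m·cos α = 4.186049
CR = (15.683848 + 21.976794 − 78.318423·sin 23.25999°)/4.186049 = 1.608289
contact ratio ≈ 1.6083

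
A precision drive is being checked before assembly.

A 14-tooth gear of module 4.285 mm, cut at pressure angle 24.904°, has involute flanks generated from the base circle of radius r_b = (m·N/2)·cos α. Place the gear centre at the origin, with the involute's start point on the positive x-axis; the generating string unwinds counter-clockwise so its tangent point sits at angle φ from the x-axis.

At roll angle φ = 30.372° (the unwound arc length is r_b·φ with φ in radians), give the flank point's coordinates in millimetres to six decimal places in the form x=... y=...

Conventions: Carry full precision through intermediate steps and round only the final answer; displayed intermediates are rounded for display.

x=30.763933 y=1.313231

class = single-mesh tooth geometry [base-circle involute, m = 4.285, 14T]
pitch radius r_p = m·N/2 = 4.285·14/2 = 29.995000
base radius r_b = r_p·cos α = 29.995000·cos 24.904° = 27.205903
roll angle φ = 30.372° = 0.53009140 rad
x = r_b·(cos φ + φ·sin φ) = 30.763933
y = r_b·(sin φ − φ·cos φ) = 1.313231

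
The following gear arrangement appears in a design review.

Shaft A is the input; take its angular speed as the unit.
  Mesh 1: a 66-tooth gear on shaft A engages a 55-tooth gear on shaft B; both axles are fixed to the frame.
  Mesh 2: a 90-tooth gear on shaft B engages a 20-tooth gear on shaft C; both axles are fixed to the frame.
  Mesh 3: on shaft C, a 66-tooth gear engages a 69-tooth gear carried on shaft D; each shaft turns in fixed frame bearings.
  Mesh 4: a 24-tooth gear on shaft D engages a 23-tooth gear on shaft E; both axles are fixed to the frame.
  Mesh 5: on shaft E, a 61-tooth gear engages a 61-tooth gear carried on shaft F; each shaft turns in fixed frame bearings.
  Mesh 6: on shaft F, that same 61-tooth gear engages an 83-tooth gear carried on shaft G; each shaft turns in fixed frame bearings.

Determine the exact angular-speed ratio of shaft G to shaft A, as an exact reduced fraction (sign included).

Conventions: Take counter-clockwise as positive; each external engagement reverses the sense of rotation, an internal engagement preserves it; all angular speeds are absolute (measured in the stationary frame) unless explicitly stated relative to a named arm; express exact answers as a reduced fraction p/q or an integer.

869616/219535

class = fixed-axis compound train [6 meshes; 6 ratios multiply, 6 sense flips]
mesh 1 [66T→55T]: running ratio 6/5, sense −
mesh 2 [90T→20T]: running ratio 27/5, sense +
mesh 3 [66T→69T]: running ratio 594/115, sense −
mesh 4 [24T→23T]: running ratio 14256/2645, sense +
mesh 5 [61T→61T]: running ratio 14256/2645, sense −
mesh 6 [61T→83T]: running ratio 869616/219535, sense +
ω_out/ω_in = 869616/219535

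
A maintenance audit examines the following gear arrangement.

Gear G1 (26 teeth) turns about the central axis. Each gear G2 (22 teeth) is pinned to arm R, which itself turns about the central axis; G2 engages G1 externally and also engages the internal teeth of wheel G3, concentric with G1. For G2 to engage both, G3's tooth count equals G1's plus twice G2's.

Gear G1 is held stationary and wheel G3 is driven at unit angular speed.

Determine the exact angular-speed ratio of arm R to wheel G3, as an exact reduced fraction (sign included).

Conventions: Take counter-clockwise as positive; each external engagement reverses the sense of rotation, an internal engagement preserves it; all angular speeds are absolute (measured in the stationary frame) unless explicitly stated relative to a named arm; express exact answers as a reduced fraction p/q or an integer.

35/48

planetary set (26T centre, 22T on arm, 70T internal) — Willis relation
ring teeth: 26 + 2·22 = 70
26(ω_sun−ω_arm) = −70(ω_ring−ω_arm),  ω_sun = 0, ω_ring = 1
26(0−ω_arm) = −70(1−ω_arm)  ⇒  96·ω_arm = 70  ⇒  ω_arm = 35/48
ω_out/ω_in = 35/48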